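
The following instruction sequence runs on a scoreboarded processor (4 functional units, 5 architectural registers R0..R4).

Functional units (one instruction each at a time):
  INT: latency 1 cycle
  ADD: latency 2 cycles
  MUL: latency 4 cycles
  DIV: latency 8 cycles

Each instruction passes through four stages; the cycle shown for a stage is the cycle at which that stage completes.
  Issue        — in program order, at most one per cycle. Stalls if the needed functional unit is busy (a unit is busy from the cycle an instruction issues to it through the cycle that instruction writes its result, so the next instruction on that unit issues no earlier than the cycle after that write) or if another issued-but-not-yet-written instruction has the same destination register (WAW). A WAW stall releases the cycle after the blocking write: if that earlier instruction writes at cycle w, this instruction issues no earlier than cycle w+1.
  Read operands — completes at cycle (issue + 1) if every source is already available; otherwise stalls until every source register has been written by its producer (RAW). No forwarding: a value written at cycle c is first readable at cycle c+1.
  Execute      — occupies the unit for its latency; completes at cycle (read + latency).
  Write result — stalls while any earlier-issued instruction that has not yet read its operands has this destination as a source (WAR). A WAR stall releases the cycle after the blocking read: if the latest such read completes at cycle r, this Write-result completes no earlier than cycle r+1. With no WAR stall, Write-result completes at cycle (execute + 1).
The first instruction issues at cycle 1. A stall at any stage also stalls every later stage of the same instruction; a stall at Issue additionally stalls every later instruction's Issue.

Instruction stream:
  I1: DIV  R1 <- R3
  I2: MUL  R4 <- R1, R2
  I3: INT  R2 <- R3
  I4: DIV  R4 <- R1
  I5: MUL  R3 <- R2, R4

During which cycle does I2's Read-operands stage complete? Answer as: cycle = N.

cycle = 12

t=1  I1 issues→DIV
t=2  I1 reads · I2 issues→MUL
t=3  I3 issues→INT
t=4  I3 reads
t=5  I3 exec-done
t=10  I1 exec-done
t=11  I1 writes R1
t=12  I2 reads
t=13  I3 writes R2
t=16  I2 exec-done
t=17  I2 writes R4
t=18  I4 issues→DIV
t=19  I4 reads · I5 issues→MUL
t=27  I4 exec-done
t=28  I4 writes R4
t=29  I5 reads
t=33  I5 exec-done
t=34  I5 writes R3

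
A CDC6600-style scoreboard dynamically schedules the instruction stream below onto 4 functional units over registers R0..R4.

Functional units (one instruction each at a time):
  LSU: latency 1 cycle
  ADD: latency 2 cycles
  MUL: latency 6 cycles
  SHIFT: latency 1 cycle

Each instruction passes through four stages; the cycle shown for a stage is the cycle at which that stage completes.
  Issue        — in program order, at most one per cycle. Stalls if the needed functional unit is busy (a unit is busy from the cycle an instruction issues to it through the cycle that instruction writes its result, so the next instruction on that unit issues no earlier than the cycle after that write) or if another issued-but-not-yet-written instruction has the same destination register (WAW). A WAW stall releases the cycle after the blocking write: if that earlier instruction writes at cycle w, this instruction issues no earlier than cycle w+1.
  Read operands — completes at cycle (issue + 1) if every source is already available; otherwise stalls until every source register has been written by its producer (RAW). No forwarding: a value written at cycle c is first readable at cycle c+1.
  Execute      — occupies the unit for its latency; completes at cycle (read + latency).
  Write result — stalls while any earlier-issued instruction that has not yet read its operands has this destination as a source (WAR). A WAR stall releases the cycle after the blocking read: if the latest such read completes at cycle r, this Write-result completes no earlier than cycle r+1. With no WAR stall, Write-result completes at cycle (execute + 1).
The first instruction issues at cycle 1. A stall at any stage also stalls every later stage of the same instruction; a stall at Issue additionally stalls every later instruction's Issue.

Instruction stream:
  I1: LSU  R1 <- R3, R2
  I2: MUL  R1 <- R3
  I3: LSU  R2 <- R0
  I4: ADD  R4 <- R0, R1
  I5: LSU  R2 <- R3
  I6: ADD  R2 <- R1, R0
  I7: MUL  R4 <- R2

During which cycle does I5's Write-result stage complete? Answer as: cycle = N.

cycle 1: issue I1 (LSU)
cycle 2: I1 read-ops
cycle 3: I1 finished on LSU
cycle 4: I1→R1
cycle 5: issue I2 (MUL)
cycle 6: I2 read-ops | issue I3 (LSU)
cycle 7: I3 read-ops | issue I4 (ADD)
cycle 8: I3 finished on LSU
cycle 9: I3→R2
cycle 10: issue I5 (LSU)
cycle 11: I5 read-ops
cycle 12: I2 finished on MUL | I5 finished on LSU
cycle 13: I2→R1 | I5→R2
cycle 14: I4 read-ops
cycle 16: I4 finished on ADD
cycle 17: I4→R4
cycle 18: issue I6 (ADD)
cycle 19: I6 read-ops | issue I7 (MUL)
cycle 21: I6 finished on ADD
cycle 22: I6→R2
cycle 23: I7 read-ops
cycle 29: I7 finished on MUL
cycle 30: I7→R4

cycle = 13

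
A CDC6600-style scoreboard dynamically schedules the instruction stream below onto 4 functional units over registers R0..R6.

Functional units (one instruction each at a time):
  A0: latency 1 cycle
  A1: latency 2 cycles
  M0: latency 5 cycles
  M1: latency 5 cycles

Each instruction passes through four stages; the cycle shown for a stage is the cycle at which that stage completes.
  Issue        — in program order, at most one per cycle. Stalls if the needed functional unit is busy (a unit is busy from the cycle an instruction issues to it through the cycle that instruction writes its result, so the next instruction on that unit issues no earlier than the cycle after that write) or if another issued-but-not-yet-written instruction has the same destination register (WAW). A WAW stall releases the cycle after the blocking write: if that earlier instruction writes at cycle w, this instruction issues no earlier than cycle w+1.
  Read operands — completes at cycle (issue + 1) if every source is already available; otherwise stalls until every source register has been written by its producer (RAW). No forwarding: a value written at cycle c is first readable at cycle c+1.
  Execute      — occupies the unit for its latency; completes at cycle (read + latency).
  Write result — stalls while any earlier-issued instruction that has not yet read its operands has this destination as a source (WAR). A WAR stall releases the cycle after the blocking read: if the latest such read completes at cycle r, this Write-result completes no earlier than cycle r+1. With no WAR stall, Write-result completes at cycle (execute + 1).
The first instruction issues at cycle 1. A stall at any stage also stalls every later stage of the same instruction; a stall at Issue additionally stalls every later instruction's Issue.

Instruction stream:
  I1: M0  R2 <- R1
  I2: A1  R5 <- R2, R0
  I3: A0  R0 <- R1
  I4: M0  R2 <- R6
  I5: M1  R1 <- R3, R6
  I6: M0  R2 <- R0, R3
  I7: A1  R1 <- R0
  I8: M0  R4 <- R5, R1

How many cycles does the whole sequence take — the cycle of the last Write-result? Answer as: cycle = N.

cycle 1: I1→M0
cycle 2: I1 RO · I2→A1
cycle 3: I3→A0
cycle 4: I3 RO
cycle 5: I3 EX
cycle 7: I1 EX
cycle 8: I1 WR R2
cycle 9: I2 RO · I4→M0
cycle 10: I3 WR R0 · I4 RO · I5→M1
cycle 11: I2 EX · I5 RO
cycle 12: I2 WR R5
cycle 15: I4 EX
cycle 16: I4 WR R2 · I5 EX
cycle 17: I5 WR R1 · I6→M0
cycle 18: I6 RO · I7→A1
cycle 19: I7 RO
cycle 21: I7 EX
cycle 22: I7 WR R1
cycle 23: I6 EX
cycle 24: I6 WR R2
cycle 25: I8→M0
cycle 26: I8 RO
cycle 31: I8 EX
cycle 32: I8 WR R4

cycle = 32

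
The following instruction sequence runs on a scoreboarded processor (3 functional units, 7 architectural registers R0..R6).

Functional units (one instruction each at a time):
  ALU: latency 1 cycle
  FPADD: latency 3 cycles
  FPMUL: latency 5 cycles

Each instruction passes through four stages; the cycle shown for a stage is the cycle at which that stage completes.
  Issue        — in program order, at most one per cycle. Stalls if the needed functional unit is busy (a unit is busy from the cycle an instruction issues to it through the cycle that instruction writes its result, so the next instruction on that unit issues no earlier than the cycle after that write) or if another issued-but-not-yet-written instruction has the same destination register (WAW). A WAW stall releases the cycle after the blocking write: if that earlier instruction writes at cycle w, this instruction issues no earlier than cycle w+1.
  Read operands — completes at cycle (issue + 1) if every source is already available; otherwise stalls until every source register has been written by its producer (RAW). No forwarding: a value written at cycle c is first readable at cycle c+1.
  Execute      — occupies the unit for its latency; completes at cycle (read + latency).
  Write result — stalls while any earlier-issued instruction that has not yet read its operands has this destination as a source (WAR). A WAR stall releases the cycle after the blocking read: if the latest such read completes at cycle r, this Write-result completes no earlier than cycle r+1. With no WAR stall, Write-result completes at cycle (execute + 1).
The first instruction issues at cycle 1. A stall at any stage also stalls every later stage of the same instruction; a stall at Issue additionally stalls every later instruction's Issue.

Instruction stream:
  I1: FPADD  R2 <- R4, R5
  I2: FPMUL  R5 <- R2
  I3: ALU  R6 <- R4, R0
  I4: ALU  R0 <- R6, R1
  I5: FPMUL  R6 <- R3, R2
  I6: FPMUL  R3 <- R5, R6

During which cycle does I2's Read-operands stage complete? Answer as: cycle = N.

I1 -> (1, 2, 5, 6)
I2 -> (2, 7, 12, 13)  // RAW R2: wait I1 write@6
I3 -> (3, 4, 5, 6)
I4 -> (7, 8, 9, 10)  // struct: ALU busy until I3 writes@6
I5 -> (14, 15, 20, 21)  // struct: FPMUL busy until I2 writes@13
I6 -> (22, 23, 28, 29)  // struct: FPMUL busy until I5 writes@21

cycle = 7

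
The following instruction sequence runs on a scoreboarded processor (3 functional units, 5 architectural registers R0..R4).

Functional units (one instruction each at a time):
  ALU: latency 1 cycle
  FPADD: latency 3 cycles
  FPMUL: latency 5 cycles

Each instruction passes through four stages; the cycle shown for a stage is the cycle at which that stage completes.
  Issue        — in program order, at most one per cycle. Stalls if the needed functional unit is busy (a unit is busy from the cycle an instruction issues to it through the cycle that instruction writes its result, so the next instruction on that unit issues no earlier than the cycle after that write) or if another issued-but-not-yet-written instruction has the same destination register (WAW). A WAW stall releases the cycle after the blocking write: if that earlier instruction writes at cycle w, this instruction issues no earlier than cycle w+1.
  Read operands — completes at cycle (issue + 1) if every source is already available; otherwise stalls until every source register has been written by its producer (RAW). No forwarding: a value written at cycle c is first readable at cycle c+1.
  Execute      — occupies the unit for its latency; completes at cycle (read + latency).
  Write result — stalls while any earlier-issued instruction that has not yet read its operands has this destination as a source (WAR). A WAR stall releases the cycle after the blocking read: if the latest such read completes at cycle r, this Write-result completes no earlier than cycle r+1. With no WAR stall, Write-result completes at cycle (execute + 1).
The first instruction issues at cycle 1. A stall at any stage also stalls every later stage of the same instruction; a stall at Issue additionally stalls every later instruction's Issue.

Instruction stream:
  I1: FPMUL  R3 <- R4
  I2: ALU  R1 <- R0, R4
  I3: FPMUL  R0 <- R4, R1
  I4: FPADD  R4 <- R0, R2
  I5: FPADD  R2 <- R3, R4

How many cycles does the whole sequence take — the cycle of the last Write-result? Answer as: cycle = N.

cycle = 27

I1 -> (1, 2, 7, 8)
I2 -> (2, 3, 4, 5)
I3 -> (9, 10, 15, 16)  // struct: FPMUL busy until I1 writes@8
I4 -> (10, 17, 20, 21)  // RAW R0: wait I3 write@16
I5 -> (22, 23, 26, 27)  // struct: FPADD busy until I4 writes@21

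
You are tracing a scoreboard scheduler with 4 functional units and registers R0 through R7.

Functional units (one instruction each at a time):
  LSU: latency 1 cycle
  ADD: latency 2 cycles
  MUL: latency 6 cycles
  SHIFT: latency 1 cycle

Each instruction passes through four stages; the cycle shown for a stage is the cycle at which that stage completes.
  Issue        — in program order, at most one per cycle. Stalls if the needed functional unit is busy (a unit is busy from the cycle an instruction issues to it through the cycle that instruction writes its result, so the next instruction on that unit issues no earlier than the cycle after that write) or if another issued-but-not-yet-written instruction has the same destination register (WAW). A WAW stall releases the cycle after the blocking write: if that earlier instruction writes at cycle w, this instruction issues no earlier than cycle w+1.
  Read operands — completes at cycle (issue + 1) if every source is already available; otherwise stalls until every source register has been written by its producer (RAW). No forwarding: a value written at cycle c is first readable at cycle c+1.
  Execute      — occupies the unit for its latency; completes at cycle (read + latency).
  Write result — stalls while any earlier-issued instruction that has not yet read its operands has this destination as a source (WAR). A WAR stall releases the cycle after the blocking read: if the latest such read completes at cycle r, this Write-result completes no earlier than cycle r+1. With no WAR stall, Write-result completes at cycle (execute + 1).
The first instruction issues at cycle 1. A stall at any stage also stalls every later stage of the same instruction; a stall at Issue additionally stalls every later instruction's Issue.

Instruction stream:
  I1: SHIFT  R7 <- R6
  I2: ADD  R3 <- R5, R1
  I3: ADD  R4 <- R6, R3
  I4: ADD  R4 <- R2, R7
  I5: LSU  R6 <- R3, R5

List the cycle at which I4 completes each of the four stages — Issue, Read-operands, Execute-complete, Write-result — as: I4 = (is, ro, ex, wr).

cycle 1: issue I1 (SHIFT)
cycle 2: I1 read-ops · issue I2 (ADD)
cycle 3: I1 finished on SHIFT · I2 read-ops
cycle 4: I1→R7
cycle 5: I2 finished on ADD
cycle 6: I2→R3
cycle 7: issue I3 (ADD)
cycle 8: I3 read-ops
cycle 10: I3 finished on ADD
cycle 11: I3→R4
cycle 12: issue I4 (ADD)
cycle 13: I4 read-ops · issue I5 (LSU)
cycle 14: I5 read-ops
cycle 15: I4 finished on ADD · I5 finished on LSU
cycle 16: I4→R4 · I5→R6

I4 = (12, 13, 15, 16)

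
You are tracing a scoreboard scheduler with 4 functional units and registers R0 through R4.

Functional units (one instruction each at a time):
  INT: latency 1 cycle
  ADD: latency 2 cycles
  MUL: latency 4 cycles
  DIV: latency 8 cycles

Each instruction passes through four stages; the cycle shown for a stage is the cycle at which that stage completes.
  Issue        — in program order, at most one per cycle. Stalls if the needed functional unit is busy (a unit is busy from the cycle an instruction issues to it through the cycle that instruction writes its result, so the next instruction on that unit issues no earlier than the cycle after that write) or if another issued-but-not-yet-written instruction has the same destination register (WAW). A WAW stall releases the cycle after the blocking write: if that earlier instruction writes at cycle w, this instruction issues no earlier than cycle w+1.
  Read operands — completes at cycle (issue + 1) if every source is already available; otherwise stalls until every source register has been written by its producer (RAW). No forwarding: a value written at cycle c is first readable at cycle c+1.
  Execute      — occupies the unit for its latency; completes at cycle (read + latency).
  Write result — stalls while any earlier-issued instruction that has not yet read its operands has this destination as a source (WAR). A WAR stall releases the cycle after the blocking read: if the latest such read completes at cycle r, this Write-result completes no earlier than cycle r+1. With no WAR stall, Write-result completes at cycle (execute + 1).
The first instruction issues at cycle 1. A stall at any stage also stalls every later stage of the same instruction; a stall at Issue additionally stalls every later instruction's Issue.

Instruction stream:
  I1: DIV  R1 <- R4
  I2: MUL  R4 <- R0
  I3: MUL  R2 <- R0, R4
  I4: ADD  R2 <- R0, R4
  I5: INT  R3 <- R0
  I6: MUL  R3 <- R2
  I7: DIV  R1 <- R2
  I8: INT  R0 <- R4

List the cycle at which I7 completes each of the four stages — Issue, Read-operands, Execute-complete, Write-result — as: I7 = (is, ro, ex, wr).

I7 = (22, 23, 31, 32)

t=1  I1 issues→DIV
t=2  I1 reads | I2 issues→MUL
t=3  I2 reads
t=7  I2 exec-done
t=8  I2 writes R4
t=9  I3 issues→MUL
t=10  I1 exec-done | I3 reads
t=11  I1 writes R1
t=14  I3 exec-done
t=15  I3 writes R2
t=16  I4 issues→ADD
t=17  I4 reads | I5 issues→INT
t=18  I5 reads
t=19  I4 exec-done | I5 exec-done
t=20  I4 writes R2 | I5 writes R3
t=21  I6 issues→MUL
t=22  I6 reads | I7 issues→DIV
t=23  I7 reads | I8 issues→INT
t=24  I8 reads
t=25  I8 exec-done
t=26  I6 exec-done | I8 writes R0
t=27  I6 writes R3
t=31  I7 exec-done
t=32  I7 writes R1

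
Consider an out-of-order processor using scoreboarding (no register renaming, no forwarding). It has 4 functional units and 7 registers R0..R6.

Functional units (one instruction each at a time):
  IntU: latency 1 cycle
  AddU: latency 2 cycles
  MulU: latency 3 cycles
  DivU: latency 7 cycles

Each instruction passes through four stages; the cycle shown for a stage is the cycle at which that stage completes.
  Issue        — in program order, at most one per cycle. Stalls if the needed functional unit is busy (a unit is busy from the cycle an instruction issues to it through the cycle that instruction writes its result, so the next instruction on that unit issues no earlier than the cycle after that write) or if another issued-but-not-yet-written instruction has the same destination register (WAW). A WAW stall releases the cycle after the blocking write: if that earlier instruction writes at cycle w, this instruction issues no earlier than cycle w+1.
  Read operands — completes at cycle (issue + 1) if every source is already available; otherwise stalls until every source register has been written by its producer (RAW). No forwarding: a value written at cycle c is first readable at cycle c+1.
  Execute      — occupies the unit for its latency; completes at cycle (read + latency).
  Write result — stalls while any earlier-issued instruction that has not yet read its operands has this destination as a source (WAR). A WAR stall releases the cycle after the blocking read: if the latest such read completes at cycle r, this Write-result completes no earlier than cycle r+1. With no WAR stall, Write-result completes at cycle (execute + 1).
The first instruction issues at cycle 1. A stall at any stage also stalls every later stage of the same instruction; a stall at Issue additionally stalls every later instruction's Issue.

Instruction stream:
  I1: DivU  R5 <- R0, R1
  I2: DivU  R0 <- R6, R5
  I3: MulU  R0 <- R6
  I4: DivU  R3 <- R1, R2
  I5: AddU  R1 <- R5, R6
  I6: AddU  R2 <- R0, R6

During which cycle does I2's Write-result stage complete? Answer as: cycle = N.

[1] I1 dispatched to DivU
[2] I1 operands ready
[9] I1 complete
[10] R5←I1
[11] I2 dispatched to DivU
[12] I2 operands ready
[19] I2 complete
[20] R0←I2
[21] I3 dispatched to MulU
[22] I3 operands ready; I4 dispatched to DivU
[23] I4 operands ready; I5 dispatched to AddU
[24] I5 operands ready
[25] I3 complete
[26] R0←I3; I5 complete
[27] R1←I5
[28] I6 dispatched to AddU
[29] I6 operands ready
[30] I4 complete
[31] R3←I4; I6 complete
[32] R2←I6

cycle = 20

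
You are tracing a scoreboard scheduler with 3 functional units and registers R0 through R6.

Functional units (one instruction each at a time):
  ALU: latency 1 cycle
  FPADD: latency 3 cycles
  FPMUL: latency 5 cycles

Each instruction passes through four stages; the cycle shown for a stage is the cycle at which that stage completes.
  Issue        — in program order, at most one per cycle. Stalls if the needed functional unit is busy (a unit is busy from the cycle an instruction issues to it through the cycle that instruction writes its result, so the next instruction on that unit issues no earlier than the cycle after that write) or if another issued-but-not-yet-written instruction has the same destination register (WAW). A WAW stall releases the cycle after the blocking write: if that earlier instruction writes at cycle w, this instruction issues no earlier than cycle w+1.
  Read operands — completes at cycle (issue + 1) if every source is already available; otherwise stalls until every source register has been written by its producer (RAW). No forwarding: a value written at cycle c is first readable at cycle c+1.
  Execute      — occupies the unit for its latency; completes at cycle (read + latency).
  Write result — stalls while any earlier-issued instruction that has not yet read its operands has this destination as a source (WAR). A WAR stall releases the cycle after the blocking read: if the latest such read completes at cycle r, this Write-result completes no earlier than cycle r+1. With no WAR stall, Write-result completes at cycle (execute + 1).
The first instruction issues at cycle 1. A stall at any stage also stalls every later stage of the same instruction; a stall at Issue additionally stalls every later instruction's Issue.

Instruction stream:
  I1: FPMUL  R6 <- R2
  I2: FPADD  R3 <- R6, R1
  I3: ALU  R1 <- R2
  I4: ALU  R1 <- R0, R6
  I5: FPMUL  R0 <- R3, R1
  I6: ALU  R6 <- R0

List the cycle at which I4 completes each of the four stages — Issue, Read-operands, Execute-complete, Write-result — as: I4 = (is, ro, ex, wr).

I4 = (11, 12, 13, 14)

I1  is:1  ro:2  ex:7  wr:8
I2  is:2  ro:9  ex:12  wr:13  — RAW R6: wait I1 write@8
I3  is:3  ro:4  ex:5  wr:10  — WAR R1: wait I2 read@9
I4  is:11  ro:12  ex:13  wr:14  — struct: ALU busy until I3 writes@10
I5  is:12  ro:15  ex:20  wr:21  — RAW R1: wait I4 write@14
I6  is:15  ro:22  ex:23  wr:24  — struct: ALU busy until I4 writes@14, RAW R0: wait I5 write@21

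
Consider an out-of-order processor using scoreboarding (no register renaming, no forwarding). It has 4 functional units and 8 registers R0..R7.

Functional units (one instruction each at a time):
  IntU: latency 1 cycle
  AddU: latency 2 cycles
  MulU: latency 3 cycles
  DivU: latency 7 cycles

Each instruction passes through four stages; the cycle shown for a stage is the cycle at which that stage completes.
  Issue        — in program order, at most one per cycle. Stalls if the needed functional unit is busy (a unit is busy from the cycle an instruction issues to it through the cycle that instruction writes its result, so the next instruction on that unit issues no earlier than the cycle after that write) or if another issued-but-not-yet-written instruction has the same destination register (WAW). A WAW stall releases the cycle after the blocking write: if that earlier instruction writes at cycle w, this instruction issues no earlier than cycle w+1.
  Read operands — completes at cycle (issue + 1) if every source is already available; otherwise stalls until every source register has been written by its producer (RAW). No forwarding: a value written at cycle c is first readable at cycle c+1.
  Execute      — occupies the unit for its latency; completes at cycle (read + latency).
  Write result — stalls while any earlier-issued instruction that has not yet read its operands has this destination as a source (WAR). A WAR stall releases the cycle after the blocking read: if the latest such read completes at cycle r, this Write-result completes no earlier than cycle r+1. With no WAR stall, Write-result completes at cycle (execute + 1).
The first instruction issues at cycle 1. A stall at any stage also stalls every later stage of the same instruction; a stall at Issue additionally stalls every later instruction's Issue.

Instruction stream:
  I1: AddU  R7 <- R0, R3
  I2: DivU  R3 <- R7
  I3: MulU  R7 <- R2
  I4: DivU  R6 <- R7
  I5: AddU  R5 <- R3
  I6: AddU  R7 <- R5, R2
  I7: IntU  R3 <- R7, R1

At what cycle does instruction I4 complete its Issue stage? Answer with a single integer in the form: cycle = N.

I1 -> (1, 2, 4, 5)
I2 -> (2, 6, 13, 14)  // RAW R7: wait I1 write@5
I3 -> (6, 7, 10, 11)  // WAW R7: wait I1 write@5
I4 -> (15, 16, 23, 24)  // struct: DivU busy until I2 writes@14
I5 -> (16, 17, 19, 20)
I6 -> (21, 22, 24, 25)  // struct: AddU busy until I5 writes@20
I7 -> (22, 26, 27, 28)  // RAW R7: wait I6 write@25

cycle = 15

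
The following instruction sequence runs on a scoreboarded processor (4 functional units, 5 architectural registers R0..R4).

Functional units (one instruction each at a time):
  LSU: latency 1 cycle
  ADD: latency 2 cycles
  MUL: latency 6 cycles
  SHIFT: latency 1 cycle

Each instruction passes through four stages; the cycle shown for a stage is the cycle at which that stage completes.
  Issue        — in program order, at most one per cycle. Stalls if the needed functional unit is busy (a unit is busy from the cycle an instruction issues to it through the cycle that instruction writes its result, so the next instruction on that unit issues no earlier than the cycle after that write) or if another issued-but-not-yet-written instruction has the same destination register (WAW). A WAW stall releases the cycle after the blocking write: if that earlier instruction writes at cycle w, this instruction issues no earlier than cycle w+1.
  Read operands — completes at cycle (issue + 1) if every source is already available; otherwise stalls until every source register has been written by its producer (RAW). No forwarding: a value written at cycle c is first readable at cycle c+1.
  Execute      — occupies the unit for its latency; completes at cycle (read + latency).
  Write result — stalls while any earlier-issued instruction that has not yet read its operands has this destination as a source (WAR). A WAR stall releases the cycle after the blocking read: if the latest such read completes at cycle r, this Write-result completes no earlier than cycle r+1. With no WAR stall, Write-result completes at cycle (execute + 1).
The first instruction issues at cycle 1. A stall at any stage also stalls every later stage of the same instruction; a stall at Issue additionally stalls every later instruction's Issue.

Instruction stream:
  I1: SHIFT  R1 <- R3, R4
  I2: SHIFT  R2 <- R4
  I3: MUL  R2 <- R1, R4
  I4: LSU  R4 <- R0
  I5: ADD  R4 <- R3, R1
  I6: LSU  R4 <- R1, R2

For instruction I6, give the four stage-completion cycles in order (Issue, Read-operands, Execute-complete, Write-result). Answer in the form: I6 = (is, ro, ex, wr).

[1] I1→SHIFT
[2] I1 RO
[3] I1 EX
[4] I1 WR R1
[5] I2→SHIFT
[6] I2 RO
[7] I2 EX
[8] I2 WR R2
[9] I3→MUL
[10] I3 RO, I4→LSU
[11] I4 RO
[12] I4 EX
[13] I4 WR R4
[14] I5→ADD
[15] I5 RO
[16] I3 EX
[17] I3 WR R2, I5 EX
[18] I5 WR R4
[19] I6→LSU
[20] I6 RO
[21] I6 EX
[22] I6 WR R4

I6 = (19, 20, 21, 22)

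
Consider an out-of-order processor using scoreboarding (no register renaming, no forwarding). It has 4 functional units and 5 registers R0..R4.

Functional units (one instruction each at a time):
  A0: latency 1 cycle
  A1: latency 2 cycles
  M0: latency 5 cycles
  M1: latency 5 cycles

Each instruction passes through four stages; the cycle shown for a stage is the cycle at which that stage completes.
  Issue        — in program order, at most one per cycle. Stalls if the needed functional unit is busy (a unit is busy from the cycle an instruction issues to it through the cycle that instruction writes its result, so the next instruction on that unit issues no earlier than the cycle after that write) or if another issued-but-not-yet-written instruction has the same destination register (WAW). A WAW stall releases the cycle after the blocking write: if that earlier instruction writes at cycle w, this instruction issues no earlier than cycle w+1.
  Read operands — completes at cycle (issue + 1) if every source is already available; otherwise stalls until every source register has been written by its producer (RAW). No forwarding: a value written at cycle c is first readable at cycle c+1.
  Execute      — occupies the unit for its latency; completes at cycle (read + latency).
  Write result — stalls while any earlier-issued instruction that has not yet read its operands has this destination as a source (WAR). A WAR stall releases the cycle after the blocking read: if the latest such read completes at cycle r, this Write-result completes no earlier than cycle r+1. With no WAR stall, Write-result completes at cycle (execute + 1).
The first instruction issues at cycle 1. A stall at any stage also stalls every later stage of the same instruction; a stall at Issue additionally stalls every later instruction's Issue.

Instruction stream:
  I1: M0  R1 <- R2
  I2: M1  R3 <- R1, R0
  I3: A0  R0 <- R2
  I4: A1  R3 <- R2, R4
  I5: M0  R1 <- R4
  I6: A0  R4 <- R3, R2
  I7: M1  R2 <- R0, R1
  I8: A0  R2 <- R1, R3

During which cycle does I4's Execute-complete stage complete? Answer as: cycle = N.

I1: IS=1 RO=2 EX=7 WR=8
I2: IS=2 RO=9 EX=14 WR=15  [RAW R1: wait I1 write@8]
I3: IS=3 RO=4 EX=5 WR=10  [WAR R0: wait I2 read@9]
I4: IS=16 RO=17 EX=19 WR=20  [WAW R3: wait I2 write@15]
I5: IS=17 RO=18 EX=23 WR=24
I6: IS=18 RO=21 EX=22 WR=23  [RAW R3: wait I4 write@20]
I7: IS=19 RO=25 EX=30 WR=31  [RAW R1: wait I5 write@24]
I8: IS=32 RO=33 EX=34 WR=35  [WAW R2: wait I7 write@31]

cycle = 19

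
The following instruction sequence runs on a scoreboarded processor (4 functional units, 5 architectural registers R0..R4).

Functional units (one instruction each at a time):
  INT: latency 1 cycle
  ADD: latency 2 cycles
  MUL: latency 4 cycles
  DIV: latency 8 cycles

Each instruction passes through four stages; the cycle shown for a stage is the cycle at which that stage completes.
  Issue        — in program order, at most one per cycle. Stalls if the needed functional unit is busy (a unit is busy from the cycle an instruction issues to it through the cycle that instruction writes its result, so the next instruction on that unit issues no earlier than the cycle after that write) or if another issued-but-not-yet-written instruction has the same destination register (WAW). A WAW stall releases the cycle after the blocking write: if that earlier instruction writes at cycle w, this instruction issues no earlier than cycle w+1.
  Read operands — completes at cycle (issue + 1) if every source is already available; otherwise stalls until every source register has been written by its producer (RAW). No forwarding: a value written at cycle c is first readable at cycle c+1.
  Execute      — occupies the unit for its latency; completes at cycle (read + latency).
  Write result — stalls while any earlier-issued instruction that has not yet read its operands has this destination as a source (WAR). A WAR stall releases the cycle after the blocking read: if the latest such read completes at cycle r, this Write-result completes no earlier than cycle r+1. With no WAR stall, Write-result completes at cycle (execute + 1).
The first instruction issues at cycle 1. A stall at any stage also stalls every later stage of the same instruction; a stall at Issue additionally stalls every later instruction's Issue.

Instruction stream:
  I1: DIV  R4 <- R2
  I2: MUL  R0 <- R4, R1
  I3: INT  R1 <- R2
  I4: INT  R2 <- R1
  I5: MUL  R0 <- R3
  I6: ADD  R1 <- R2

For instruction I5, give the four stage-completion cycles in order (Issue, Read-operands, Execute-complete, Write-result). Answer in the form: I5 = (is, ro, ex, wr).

I1 -> (1, 2, 10, 11)
I2 -> (2, 12, 16, 17)  // RAW R4: wait I1 write@11
I3 -> (3, 4, 5, 13)  // WAR R1: wait I2 read@12
I4 -> (14, 15, 16, 17)  // struct: INT busy until I3 writes@13
I5 -> (18, 19, 23, 24)  // struct: MUL busy until I2 writes@17
I6 -> (19, 20, 22, 23)

I5 = (18, 19, 23, 24)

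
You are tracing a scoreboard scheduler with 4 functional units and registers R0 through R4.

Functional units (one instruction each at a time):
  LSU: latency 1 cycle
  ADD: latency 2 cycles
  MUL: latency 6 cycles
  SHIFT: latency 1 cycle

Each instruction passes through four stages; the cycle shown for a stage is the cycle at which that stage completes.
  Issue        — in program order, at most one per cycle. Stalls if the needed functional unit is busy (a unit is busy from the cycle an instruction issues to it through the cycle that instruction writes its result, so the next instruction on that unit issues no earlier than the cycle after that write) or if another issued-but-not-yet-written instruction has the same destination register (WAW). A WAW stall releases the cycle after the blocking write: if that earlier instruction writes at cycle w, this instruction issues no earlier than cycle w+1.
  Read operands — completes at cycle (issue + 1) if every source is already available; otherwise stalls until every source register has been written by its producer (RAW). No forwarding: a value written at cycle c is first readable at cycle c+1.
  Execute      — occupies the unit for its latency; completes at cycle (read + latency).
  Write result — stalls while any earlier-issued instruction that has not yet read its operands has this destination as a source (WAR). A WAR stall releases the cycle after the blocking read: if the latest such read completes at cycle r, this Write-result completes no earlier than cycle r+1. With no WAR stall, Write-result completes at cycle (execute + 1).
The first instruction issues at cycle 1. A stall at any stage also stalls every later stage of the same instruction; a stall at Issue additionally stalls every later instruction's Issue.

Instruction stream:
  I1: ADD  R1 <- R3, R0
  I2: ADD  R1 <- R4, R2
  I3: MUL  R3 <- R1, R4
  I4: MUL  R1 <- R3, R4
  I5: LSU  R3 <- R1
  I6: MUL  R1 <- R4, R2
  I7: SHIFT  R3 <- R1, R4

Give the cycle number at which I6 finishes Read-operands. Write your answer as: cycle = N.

cycle = 29

1) issue 1, read 2, done 4, write 5
2) issue 6, read 7, done 9, write 10  <struct: ADD busy until I1 writes@5>
3) issue 7, read 11, done 17, write 18  <RAW R1: wait I2 write@10>
4) issue 19, read 20, done 26, write 27  <struct: MUL busy until I3 writes@18>
5) issue 20, read 28, done 29, write 30  <RAW R1: wait I4 write@27>
6) issue 28, read 29, done 35, write 36  <struct: MUL busy until I4 writes@27>
7) issue 31, read 37, done 38, write 39  <WAW R3: wait I5 write@30 / RAW R1: wait I6 write@36>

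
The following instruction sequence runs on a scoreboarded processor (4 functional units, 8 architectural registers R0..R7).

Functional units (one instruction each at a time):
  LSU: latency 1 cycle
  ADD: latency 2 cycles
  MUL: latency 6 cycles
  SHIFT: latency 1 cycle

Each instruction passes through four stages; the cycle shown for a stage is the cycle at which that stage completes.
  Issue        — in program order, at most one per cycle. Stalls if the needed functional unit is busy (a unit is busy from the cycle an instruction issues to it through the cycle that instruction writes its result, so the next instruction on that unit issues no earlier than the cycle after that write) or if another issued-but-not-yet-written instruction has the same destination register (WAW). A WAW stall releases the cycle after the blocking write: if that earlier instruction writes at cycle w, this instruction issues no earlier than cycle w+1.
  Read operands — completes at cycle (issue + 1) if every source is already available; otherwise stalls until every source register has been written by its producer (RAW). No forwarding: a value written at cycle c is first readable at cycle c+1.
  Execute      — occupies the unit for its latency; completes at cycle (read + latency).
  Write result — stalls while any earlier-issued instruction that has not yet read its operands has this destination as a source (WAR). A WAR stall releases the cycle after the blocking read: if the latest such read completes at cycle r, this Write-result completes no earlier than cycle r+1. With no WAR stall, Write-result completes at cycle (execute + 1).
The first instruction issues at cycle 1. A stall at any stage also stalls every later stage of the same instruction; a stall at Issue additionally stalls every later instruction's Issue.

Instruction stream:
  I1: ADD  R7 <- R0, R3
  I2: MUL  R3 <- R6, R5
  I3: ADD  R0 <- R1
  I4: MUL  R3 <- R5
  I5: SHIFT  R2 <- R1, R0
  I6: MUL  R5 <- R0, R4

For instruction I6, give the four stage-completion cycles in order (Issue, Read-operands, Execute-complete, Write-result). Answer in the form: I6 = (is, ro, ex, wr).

I6 = (20, 21, 27, 28)

c1: I1 issues→ADD
c2: I1 reads; I2 issues→MUL
c3: I2 reads
c4: I1 exec-done
c5: I1 writes R7
c6: I3 issues→ADD
c7: I3 reads
c9: I2 exec-done; I3 exec-done
c10: I2 writes R3; I3 writes R0
c11: I4 issues→MUL
c12: I4 reads; I5 issues→SHIFT
c13: I5 reads
c14: I5 exec-done
c15: I5 writes R2
c18: I4 exec-done
c19: I4 writes R3
c20: I6 issues→MUL
c21: I6 reads
c27: I6 exec-done
c28: I6 writes R5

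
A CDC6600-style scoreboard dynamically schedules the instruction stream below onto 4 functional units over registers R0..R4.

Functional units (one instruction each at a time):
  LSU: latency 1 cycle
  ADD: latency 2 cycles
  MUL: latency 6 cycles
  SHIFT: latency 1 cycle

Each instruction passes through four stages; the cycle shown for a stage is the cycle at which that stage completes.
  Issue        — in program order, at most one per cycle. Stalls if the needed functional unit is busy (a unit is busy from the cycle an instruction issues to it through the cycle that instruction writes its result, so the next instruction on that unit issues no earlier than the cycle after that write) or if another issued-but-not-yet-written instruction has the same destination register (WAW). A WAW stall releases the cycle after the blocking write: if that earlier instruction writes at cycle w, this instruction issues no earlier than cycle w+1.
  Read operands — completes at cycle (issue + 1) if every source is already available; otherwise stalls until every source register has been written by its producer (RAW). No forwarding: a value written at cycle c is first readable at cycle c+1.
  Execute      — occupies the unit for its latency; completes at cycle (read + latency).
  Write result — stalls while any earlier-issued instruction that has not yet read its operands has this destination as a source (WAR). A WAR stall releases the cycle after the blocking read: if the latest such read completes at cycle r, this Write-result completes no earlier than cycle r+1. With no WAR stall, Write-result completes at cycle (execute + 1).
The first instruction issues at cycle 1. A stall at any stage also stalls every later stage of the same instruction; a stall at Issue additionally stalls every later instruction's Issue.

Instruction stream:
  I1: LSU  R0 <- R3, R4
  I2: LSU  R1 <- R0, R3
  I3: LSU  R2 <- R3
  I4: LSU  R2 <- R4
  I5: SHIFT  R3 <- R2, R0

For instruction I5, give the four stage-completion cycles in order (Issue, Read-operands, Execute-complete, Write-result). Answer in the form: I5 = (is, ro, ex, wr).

I1 -> (1, 2, 3, 4)
I2 -> (5, 6, 7, 8)  // struct: LSU busy until I1 writes@4
I3 -> (9, 10, 11, 12)  // struct: LSU busy until I2 writes@8
I4 -> (13, 14, 15, 16)  // struct: LSU busy until I3 writes@12
I5 -> (14, 17, 18, 19)  // RAW R2: wait I4 write@16

I5 = (14, 17, 18, 19)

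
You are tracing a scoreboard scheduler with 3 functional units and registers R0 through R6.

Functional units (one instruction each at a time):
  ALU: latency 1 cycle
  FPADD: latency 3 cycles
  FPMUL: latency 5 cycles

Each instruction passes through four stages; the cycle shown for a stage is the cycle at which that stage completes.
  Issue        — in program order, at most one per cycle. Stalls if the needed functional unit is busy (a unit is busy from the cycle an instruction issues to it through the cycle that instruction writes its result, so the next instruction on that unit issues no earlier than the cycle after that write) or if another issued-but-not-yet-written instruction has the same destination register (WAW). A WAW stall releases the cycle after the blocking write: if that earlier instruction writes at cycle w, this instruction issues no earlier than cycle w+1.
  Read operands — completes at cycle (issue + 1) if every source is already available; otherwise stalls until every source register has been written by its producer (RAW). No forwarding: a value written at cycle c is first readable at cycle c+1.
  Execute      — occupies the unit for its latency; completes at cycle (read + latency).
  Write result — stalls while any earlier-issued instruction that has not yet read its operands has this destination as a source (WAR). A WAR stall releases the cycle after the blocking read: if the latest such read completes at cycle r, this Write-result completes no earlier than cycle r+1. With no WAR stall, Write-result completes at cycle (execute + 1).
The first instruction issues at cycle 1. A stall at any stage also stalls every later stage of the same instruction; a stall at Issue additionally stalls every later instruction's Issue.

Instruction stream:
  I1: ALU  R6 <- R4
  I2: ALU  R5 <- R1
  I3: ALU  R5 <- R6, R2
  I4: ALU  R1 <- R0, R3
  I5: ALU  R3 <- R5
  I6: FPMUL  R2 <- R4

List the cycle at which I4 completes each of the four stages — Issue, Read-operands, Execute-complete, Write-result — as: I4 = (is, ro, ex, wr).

I4 = (13, 14, 15, 16)

[I1] 1/2/3/4
[I2] 5/6/7/8  (struct: ALU busy until I1 writes@4)
[I3] 9/10/11/12  (struct: ALU busy until I2 writes@8)
[I4] 13/14/15/16  (struct: ALU busy until I3 writes@12)
[I5] 17/18/19/20  (struct: ALU busy until I4 writes@16)
[I6] 18/19/24/25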